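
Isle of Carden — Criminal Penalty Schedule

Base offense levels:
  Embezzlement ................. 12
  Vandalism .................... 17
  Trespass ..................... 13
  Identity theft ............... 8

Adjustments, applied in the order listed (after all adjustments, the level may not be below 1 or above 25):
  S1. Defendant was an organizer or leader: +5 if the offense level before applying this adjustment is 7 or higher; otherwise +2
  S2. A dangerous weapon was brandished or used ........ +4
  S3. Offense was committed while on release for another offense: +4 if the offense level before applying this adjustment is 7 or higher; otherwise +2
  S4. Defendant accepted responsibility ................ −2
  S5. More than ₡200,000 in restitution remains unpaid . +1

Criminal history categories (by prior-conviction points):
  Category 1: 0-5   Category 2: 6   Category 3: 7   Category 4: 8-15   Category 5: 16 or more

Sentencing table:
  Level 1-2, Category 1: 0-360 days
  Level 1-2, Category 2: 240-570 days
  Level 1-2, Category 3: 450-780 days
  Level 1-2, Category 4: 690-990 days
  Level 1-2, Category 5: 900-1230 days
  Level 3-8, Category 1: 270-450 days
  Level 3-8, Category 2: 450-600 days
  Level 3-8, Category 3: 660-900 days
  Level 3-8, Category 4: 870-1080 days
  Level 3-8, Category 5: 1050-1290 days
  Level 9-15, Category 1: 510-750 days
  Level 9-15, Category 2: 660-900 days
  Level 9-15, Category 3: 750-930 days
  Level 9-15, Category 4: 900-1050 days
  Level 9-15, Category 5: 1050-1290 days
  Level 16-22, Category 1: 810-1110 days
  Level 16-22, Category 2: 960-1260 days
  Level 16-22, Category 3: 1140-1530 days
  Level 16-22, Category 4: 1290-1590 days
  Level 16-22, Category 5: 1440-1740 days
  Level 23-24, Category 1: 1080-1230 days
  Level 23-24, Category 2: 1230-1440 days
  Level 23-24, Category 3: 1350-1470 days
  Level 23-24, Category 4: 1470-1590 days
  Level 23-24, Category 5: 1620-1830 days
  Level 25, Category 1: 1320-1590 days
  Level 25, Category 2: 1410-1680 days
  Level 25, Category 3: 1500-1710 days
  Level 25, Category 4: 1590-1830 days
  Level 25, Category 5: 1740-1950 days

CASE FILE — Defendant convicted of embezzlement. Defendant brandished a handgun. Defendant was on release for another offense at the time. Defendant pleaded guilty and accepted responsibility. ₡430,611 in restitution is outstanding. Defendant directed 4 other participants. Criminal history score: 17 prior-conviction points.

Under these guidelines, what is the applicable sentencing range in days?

Base offense level for embezzlement: 12.
S1 applies (level before this adjustment is 12 ≥ 7, so +5): 12 + 5 = 17.
S2 applies: 17 + 4 = 21.
S3 applies (level before this adjustment is 21 ≥ 7, so +4): 21 + 4 = 25.
S4 applies: 25 − 2 = 23.
S5 applies: 23 + 1 = 24.
Final offense level: 24.
Criminal history: 17 prior points → Category 5 (16+).
Level 24 falls in the 23-24 band.
Grid: Level 23-24 × Category 5 = 1620-1830 days.

1620-1830 days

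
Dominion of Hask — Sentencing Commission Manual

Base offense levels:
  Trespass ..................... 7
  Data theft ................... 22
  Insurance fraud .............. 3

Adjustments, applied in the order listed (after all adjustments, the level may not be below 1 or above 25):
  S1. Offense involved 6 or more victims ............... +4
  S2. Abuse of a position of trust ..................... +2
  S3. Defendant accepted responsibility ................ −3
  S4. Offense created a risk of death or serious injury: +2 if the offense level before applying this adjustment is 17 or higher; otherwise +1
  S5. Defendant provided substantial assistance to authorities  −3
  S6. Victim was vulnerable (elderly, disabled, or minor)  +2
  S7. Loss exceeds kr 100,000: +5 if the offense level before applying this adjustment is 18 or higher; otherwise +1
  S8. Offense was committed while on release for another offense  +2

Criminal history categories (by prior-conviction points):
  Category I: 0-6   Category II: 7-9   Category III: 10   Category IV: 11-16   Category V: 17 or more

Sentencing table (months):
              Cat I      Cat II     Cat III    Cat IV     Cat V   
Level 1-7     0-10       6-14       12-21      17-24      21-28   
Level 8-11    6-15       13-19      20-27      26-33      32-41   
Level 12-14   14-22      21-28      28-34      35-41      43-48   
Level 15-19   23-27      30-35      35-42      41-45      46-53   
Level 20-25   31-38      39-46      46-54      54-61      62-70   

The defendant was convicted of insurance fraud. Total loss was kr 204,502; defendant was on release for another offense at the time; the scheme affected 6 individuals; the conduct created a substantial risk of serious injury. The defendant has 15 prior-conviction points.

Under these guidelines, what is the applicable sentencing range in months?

Base offense level for insurance fraud: 3.
S1 applies: 3 + 4 = 7.
S2 does not apply.
S3 does not apply.
S4 applies (level before this adjustment is 7 < 17, so +1): 7 + 1 = 8.
S5 does not apply.
S6 does not apply.
S7 applies (level before this adjustment is 8 < 18, so +1): 8 + 1 = 9.
S8 applies: 9 + 2 = 11.
Final offense level: 11.
Criminal history: 15 prior points → Category IV (11-16).
Level 11 falls in the 8-11 band.
Grid: Level 8-11 × Category IV = 26-33 months.

26-33 months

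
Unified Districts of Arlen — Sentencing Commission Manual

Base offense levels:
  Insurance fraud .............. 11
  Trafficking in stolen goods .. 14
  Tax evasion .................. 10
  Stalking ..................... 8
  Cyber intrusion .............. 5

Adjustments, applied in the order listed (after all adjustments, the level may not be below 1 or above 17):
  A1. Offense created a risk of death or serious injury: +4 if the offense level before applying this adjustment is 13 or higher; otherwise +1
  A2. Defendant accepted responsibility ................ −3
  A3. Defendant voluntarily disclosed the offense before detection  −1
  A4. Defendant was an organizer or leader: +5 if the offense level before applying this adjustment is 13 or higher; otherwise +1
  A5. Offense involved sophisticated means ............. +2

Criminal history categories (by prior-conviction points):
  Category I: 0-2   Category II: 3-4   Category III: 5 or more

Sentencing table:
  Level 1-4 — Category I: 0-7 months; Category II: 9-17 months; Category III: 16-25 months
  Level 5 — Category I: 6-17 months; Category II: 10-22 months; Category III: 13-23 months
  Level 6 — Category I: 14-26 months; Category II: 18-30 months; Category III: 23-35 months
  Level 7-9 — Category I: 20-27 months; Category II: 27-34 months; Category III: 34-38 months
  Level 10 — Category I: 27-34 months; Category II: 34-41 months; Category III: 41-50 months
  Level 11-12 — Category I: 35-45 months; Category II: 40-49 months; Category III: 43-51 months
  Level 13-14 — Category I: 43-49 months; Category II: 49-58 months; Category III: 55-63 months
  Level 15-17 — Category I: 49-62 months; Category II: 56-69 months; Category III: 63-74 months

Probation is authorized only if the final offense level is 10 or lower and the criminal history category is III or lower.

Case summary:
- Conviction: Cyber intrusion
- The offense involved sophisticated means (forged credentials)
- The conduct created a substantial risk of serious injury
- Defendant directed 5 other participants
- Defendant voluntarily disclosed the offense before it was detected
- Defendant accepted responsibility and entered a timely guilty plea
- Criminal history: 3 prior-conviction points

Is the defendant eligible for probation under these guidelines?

Base offense level for cyber intrusion: 5.
A1 applies (level before this adjustment is 5 < 13, so +1): 5 + 1 = 6.
A2 applies: 6 − 3 = 3.
A3 applies: 3 − 1 = 2.
A4 applies (level before this adjustment is 2 < 13, so +1): 2 + 1 = 3.
A5 applies: 3 + 2 = 5.
Final offense level: 5.
Criminal history: 3 prior points → Category II (3-4).
Level 5 falls in the 5 band.
Grid: Level 5 × Category II = 10-22 months.
Probation check: level 5 ≤ 10 and category II ≤ III → eligible.

Yes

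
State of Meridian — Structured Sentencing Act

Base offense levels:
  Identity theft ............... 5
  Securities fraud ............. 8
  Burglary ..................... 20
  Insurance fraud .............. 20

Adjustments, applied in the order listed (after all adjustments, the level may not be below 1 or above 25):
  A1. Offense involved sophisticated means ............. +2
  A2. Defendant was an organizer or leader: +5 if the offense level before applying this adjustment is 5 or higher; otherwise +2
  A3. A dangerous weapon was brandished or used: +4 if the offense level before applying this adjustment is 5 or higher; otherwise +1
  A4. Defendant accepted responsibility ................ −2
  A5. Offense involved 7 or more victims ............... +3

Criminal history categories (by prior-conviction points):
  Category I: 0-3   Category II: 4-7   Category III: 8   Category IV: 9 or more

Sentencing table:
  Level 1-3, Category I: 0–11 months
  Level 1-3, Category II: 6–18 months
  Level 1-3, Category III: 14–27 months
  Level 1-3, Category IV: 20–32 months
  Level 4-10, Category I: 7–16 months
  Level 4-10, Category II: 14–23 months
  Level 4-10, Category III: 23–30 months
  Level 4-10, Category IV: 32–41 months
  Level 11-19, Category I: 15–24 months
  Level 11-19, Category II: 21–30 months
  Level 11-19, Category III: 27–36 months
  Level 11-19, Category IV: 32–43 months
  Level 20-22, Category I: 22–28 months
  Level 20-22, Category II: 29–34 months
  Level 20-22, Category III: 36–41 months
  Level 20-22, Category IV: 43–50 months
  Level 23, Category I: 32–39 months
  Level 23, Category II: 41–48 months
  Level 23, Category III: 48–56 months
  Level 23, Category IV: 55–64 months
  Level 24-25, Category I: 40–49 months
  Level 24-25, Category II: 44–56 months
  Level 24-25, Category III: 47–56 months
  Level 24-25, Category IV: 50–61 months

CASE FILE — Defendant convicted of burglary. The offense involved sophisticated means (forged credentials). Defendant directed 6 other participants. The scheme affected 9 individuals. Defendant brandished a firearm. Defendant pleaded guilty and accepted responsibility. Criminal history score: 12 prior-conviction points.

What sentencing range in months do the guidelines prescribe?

Base offense level for burglary: 20.
A1 applies: 20 + 2 = 22.
A2 applies (level before this adjustment is 22 ≥ 5, so +5): 22 + 5 = 27.
A3 applies (level before this adjustment is 27 ≥ 5, so +4): 27 + 4 = 31.
A4 applies: 31 − 2 = 29.
A5 applies: 29 + 3 = 32.
Level 32 exceeds the maximum of 25; capped at 25.
Final offense level: 25.
Criminal history: 12 prior points → Category IV (9+).
Level 25 falls in the 24-25 band.
Grid: Level 24-25 × Category IV = 50-61 months.

50-61 months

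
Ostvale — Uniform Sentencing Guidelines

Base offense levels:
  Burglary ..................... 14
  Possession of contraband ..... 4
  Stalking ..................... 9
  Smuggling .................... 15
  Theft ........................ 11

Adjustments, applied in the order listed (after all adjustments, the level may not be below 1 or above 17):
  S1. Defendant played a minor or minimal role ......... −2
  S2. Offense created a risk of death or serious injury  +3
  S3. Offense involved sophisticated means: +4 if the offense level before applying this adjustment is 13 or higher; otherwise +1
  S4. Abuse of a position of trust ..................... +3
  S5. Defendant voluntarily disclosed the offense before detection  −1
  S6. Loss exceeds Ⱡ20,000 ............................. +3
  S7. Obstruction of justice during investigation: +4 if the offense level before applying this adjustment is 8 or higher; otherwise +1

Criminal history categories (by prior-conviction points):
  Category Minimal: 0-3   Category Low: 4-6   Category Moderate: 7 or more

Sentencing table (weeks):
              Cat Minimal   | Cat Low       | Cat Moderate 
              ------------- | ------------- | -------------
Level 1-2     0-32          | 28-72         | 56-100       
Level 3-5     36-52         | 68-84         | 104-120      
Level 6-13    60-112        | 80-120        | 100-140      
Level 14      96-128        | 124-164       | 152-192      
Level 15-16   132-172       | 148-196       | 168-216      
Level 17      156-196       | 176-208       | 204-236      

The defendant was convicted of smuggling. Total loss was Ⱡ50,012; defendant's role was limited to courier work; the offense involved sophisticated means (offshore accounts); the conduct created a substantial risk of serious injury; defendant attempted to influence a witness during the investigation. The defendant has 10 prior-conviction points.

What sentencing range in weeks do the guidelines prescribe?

Base offense level for smuggling: 15.
S1 applies: 15 − 2 = 13.
S2 applies: 13 + 3 = 16.
S3 applies (level before this adjustment is 16 ≥ 13, so +4): 16 + 4 = 20.
S4 does not apply.
S5 does not apply.
S6 applies: 20 + 3 = 23.
S7 applies (level before this adjustment is 23 ≥ 8, so +4): 23 + 4 = 27.
Level 27 exceeds the maximum of 17; capped at 17.
Final offense level: 17.
Criminal history: 10 prior points → Category Moderate (7+).
Level 17 falls in the 17 band.
Grid: Level 17 × Category Moderate = 204-236 weeks.

204-236 weeks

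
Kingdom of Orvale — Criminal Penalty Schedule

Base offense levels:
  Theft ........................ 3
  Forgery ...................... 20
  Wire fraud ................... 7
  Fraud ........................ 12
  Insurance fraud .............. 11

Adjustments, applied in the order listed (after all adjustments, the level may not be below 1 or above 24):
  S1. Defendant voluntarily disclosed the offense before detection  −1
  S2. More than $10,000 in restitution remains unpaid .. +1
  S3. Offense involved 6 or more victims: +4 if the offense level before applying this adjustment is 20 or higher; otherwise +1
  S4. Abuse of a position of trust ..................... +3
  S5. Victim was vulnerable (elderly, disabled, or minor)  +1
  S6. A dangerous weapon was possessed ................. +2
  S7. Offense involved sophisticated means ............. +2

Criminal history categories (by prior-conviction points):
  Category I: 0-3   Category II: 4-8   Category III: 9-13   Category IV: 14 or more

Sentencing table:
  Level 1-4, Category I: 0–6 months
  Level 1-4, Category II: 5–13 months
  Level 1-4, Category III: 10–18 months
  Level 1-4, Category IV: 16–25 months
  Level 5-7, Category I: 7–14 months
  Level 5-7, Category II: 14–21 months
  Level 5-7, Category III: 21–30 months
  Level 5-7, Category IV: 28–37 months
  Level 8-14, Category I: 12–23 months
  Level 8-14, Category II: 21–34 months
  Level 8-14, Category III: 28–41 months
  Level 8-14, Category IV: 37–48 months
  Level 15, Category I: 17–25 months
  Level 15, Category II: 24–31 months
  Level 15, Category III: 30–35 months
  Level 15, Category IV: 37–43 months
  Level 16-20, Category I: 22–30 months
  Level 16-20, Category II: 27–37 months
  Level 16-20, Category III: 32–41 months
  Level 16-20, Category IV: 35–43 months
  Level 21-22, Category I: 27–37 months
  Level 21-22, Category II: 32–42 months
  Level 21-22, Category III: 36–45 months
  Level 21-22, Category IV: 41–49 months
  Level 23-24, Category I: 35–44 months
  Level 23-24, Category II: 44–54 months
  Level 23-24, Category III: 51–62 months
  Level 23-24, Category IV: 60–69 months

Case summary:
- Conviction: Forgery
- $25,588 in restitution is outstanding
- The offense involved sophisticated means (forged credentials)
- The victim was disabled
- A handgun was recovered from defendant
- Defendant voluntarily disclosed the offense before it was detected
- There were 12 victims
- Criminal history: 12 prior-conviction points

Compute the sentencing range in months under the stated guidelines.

Base offense level for forgery: 20.
S1 applies: 20 − 1 = 19.
S2 applies: 19 + 1 = 20.
S3 applies (level before this adjustment is 20 ≥ 20, so +4): 20 + 4 = 24.
S5 applies: 24 + 1 = 25.
S6 applies: 25 + 2 = 27.
S7 applies: 27 + 2 = 29.
Level 29 exceeds the maximum of 24; capped at 24.
Final offense level: 24.
Criminal history: 12 prior points → Category III (9-13).
Level 24 falls in the 23-24 band.
Grid: Level 23-24 × Category III = 51-62 months.

51-62 months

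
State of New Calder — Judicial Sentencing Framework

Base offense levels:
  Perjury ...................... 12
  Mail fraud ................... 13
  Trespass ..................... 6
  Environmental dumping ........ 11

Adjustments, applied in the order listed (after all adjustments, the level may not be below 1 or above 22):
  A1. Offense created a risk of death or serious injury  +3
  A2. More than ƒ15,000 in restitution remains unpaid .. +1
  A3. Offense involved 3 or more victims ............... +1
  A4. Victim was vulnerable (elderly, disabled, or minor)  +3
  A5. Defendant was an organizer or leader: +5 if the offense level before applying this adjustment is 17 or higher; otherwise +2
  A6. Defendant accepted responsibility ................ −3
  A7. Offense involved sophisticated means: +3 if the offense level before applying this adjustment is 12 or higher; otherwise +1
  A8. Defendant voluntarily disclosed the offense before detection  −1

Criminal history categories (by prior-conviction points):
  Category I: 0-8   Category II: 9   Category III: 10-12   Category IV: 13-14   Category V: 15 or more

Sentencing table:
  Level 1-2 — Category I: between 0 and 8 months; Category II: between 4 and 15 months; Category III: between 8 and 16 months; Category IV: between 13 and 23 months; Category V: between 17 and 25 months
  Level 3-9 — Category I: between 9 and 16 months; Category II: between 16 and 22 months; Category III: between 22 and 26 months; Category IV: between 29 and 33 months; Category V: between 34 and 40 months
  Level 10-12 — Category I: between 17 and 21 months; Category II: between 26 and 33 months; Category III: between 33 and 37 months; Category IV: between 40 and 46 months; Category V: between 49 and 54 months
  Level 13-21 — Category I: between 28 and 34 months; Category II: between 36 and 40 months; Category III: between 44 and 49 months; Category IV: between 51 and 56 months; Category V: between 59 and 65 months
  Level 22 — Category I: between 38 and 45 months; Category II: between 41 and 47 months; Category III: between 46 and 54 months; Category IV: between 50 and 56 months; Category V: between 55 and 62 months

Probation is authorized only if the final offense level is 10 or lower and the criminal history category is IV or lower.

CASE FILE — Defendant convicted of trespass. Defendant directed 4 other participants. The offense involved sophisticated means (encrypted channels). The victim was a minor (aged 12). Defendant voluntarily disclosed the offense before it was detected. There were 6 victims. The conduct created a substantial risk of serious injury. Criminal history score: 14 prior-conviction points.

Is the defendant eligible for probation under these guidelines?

Base offense level for trespass: 6.
A1 applies: 6 + 3 = 9.
A3 applies: 9 + 1 = 10.
A4 applies: 10 + 3 = 13.
A5 applies (level before this adjustment is 13 < 17, so +2): 13 + 2 = 15.
A7 applies (level before this adjustment is 15 ≥ 12, so +3): 15 + 3 = 18.
A8 applies: 18 − 1 = 17.
Final offense level: 17.
Criminal history: 14 prior points → Category IV (13-14).
Level 17 falls in the 13-21 band.
Grid: Level 13-21 × Category IV = 51-56 months.
Probation check: level 17 > 10 and category IV ≤ IV → not eligible.

No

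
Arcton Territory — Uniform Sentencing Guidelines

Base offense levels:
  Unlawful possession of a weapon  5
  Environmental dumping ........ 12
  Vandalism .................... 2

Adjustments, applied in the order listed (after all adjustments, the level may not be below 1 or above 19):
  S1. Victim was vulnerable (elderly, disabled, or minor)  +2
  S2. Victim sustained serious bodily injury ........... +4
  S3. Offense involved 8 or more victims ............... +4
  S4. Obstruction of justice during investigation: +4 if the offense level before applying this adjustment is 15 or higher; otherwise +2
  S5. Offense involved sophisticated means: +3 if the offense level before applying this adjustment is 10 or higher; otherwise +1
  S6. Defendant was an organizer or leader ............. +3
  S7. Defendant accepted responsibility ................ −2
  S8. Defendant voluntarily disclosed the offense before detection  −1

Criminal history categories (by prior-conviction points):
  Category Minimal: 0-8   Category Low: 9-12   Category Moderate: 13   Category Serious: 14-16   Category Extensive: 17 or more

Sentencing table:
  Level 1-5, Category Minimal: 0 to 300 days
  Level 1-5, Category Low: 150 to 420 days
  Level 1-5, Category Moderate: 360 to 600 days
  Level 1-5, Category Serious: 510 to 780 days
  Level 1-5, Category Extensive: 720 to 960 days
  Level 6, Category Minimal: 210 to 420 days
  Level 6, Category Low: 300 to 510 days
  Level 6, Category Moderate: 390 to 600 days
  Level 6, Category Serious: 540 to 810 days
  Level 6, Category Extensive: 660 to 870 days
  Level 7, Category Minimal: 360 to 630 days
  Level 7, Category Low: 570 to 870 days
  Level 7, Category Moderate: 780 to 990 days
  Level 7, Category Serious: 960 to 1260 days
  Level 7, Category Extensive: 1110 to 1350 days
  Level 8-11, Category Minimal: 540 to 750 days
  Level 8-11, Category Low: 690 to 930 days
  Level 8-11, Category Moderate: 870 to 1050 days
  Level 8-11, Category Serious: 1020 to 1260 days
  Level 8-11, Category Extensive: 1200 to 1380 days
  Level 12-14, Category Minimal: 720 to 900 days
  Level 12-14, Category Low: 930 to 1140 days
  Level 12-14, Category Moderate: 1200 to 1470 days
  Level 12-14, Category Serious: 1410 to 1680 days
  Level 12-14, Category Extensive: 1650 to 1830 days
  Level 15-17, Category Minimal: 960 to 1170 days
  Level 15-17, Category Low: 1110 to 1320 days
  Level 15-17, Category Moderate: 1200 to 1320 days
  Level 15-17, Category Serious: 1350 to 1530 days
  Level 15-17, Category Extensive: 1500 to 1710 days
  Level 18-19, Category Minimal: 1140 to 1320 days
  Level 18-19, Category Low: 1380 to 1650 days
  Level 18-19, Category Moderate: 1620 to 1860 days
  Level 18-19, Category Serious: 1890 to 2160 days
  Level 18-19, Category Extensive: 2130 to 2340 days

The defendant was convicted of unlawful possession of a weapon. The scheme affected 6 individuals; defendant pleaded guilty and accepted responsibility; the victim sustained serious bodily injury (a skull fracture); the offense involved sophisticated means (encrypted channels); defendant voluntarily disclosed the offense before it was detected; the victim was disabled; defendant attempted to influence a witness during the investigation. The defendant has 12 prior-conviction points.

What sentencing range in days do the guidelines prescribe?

Base offense level for unlawful possession of a weapon: 5.
S1 applies: 5 + 2 = 7.
S2 applies: 7 + 4 = 11.
S3 does not apply.
S4 applies (level before this adjustment is 11 < 15, so +2): 11 + 2 = 13.
S5 applies (level before this adjustment is 13 ≥ 10, so +3): 13 + 3 = 16.
S7 applies: 16 − 2 = 14.
S8 applies: 14 − 1 = 13.
Final offense level: 13.
Criminal history: 12 prior points → Category Low (9-12).
Level 13 falls in the 12-14 band.
Grid: Level 12-14 × Category Low = 930-1140 days.

930-1140 days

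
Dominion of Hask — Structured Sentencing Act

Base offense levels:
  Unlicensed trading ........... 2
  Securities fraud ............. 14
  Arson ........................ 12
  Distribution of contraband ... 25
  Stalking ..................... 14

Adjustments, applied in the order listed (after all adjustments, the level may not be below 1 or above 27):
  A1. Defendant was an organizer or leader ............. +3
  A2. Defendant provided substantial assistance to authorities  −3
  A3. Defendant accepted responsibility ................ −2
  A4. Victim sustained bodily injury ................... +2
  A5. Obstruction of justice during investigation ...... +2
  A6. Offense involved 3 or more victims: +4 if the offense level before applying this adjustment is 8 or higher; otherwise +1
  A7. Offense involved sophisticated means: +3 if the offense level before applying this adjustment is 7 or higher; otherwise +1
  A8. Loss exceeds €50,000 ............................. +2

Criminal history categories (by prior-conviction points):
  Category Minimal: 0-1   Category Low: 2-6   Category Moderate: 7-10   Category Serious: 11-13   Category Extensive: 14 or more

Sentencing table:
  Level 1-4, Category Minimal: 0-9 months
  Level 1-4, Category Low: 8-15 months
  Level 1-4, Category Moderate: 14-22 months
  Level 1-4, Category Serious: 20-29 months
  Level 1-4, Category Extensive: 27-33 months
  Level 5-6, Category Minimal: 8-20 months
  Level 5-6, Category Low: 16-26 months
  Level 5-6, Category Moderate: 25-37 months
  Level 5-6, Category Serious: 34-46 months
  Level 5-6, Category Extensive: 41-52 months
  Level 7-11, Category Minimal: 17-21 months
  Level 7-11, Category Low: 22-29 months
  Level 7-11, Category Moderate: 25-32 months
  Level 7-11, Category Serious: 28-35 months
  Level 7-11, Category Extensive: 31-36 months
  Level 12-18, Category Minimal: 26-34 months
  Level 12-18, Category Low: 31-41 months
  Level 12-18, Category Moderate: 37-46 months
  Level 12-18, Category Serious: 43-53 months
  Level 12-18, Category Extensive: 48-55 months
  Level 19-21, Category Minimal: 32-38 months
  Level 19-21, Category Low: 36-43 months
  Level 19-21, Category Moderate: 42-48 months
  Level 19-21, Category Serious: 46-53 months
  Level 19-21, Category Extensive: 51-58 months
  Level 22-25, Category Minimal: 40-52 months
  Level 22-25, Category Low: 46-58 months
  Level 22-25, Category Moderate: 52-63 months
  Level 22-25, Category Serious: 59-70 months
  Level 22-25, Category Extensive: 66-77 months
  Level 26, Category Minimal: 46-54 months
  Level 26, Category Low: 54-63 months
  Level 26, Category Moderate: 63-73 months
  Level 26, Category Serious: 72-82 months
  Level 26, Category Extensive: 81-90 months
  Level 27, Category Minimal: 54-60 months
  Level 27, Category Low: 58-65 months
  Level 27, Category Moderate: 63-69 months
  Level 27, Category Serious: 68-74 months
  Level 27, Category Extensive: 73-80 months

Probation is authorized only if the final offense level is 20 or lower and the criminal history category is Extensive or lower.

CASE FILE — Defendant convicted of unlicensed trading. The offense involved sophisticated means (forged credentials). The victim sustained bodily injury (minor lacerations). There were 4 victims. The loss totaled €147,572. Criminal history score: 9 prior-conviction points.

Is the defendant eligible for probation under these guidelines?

Base offense level for unlicensed trading: 2.
A2 does not apply.
A3 does not apply.
A4 applies: 2 + 2 = 4.
A5 does not apply.
A6 applies (level before this adjustment is 4 < 8, so +1): 4 + 1 = 5.
A7 applies (level before this adjustment is 5 < 7, so +1): 5 + 1 = 6.
A8 applies: 6 + 2 = 8.
Final offense level: 8.
Criminal history: 9 prior points → Category Moderate (7-10).
Level 8 falls in the 7-11 band.
Grid: Level 7-11 × Category Moderate = 25-32 months.
Probation check: level 8 ≤ 20 and category Moderate ≤ Extensive → eligible.

Yes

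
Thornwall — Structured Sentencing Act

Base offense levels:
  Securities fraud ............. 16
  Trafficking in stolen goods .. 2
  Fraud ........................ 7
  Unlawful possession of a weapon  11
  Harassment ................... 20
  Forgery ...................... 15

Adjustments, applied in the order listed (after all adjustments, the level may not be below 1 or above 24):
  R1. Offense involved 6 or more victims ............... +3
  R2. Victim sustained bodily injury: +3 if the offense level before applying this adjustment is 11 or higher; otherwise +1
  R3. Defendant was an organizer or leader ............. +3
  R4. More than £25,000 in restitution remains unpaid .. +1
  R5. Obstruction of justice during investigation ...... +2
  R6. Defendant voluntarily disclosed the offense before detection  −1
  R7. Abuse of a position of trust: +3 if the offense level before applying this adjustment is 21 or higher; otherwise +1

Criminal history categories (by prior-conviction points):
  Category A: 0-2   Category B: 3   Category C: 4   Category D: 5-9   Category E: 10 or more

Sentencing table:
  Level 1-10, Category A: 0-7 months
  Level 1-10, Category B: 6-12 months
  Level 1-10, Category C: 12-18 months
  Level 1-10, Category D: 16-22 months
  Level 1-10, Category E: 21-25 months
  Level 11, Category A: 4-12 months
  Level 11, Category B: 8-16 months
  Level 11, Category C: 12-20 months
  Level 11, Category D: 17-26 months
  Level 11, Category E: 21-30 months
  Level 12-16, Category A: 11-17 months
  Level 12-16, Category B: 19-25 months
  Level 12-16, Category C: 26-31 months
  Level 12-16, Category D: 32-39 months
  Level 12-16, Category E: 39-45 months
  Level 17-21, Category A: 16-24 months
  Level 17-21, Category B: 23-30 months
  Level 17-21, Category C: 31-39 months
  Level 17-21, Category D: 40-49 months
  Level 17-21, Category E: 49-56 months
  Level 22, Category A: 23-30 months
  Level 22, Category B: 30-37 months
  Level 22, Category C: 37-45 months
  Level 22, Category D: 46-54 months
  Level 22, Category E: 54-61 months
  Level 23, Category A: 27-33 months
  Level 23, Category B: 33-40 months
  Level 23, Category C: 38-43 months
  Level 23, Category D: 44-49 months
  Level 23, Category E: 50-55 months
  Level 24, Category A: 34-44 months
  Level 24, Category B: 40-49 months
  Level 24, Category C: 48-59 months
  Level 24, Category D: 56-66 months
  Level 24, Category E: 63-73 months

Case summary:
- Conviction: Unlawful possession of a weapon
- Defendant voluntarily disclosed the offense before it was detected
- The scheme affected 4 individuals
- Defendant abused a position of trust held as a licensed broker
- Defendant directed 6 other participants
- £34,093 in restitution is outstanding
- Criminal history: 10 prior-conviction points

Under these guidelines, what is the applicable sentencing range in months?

Base offense level for unlawful possession of a weapon: 11.
R1 does not apply.
R2 does not apply.
R3 applies: 11 + 3 = 14.
R4 applies: 14 + 1 = 15.
R5 does not apply.
R6 applies: 15 − 1 = 14.
R7 applies (level before this adjustment is 14 < 21, so +1): 14 + 1 = 15.
Final offense level: 15.
Criminal history: 10 prior points → Category E (10+).
Level 15 falls in the 12-16 band.
Grid: Level 12-16 × Category E = 39-45 months.

39-45 months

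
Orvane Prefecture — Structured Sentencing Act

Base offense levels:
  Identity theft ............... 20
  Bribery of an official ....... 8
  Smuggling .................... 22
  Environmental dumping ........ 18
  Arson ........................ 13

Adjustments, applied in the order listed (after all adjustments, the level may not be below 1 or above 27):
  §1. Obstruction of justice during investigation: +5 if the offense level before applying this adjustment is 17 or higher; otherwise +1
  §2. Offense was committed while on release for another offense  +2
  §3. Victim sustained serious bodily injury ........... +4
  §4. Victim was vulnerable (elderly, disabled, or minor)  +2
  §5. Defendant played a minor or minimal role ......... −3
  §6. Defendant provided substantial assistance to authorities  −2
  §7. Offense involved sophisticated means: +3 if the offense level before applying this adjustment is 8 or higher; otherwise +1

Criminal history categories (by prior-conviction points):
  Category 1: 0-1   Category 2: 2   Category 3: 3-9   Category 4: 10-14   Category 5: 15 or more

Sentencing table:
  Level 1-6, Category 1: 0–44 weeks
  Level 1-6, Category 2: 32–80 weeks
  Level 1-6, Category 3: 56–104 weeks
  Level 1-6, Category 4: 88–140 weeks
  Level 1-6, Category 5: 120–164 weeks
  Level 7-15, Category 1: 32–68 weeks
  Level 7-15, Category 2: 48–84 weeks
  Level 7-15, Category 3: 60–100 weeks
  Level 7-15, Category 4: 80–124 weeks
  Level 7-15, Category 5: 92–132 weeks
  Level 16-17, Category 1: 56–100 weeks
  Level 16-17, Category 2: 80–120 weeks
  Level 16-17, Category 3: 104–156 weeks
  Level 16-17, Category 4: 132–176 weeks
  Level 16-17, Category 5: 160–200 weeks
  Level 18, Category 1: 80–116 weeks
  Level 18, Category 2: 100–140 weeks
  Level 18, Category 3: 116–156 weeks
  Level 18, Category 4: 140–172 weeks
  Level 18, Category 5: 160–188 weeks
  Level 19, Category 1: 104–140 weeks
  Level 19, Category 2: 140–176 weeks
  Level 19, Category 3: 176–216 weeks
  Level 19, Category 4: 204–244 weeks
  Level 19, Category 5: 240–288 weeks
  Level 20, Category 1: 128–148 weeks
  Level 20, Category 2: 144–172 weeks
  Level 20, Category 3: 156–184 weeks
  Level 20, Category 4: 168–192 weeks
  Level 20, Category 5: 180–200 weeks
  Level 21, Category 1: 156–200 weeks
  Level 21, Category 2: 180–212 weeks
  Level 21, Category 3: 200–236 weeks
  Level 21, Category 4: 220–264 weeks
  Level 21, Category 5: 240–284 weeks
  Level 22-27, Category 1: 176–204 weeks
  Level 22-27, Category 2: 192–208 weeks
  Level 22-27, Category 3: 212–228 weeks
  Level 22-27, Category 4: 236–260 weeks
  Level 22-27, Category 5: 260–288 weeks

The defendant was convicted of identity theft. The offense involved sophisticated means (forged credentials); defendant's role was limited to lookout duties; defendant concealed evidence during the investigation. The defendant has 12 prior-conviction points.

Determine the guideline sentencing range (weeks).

Base offense level for identity theft: 20.
§1 applies (level before this adjustment is 20 ≥ 17, so +5): 20 + 5 = 25.
§4 does not apply.
§5 applies: 25 − 3 = 22.
§6 does not apply.
§7 applies (level before this adjustment is 22 ≥ 8, so +3): 22 + 3 = 25.
Final offense level: 25.
Criminal history: 12 prior points → Category 4 (10-14).
Level 25 falls in the 22-27 band.
Grid: Level 22-27 × Category 4 = 236-260 weeks.

236-260 weeks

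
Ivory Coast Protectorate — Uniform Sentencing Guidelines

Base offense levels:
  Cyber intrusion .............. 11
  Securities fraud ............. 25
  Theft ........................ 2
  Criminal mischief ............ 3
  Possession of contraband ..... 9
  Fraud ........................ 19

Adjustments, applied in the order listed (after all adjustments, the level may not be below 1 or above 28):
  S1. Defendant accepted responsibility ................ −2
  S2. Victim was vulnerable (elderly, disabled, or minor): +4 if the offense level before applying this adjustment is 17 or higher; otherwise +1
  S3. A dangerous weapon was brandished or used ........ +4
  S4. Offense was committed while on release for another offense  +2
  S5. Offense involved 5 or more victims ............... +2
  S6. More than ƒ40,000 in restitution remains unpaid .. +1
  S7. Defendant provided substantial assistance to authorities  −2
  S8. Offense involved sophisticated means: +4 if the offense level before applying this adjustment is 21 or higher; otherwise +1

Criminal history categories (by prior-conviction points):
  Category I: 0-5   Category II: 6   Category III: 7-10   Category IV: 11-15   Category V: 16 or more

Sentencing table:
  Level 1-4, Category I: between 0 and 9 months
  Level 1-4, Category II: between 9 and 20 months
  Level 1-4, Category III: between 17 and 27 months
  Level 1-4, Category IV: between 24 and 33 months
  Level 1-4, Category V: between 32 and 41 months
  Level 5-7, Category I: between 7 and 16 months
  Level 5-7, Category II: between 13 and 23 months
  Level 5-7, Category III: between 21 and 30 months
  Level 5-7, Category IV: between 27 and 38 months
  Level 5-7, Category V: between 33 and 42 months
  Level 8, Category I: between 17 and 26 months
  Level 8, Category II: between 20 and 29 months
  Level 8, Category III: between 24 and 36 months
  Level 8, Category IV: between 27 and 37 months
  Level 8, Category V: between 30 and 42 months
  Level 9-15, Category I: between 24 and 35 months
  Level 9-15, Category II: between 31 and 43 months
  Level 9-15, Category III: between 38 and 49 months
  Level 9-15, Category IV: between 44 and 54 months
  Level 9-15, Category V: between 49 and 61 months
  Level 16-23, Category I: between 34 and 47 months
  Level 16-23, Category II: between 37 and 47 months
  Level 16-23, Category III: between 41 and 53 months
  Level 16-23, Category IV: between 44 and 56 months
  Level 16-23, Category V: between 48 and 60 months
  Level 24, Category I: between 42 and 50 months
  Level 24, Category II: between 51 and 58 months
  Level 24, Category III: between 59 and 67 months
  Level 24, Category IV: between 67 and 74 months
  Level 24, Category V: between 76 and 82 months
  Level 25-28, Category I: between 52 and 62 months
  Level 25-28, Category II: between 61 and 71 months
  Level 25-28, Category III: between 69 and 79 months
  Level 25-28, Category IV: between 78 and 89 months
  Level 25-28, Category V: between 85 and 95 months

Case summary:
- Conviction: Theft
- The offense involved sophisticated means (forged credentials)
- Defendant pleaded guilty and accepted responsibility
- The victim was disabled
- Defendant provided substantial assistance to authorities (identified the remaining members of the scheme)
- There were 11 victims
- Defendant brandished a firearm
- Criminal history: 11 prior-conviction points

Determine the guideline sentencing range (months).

Base offense level for theft: 2.
S1 applies: 2 − 2 = 0.
S2 applies (level before this adjustment is 0 < 17, so +1): 0 + 1 = 1.
S3 applies: 1 + 4 = 5.
S4 does not apply.
S5 applies: 5 + 2 = 7.
S6 does not apply.
S7 applies: 7 − 2 = 5.
S8 applies (level before this adjustment is 5 < 21, so +1): 5 + 1 = 6.
Final offense level: 6.
Criminal history: 11 prior points → Category IV (11-15).
Level 6 falls in the 5-7 band.
Grid: Level 5-7 × Category IV = 27-38 months.

27-38 months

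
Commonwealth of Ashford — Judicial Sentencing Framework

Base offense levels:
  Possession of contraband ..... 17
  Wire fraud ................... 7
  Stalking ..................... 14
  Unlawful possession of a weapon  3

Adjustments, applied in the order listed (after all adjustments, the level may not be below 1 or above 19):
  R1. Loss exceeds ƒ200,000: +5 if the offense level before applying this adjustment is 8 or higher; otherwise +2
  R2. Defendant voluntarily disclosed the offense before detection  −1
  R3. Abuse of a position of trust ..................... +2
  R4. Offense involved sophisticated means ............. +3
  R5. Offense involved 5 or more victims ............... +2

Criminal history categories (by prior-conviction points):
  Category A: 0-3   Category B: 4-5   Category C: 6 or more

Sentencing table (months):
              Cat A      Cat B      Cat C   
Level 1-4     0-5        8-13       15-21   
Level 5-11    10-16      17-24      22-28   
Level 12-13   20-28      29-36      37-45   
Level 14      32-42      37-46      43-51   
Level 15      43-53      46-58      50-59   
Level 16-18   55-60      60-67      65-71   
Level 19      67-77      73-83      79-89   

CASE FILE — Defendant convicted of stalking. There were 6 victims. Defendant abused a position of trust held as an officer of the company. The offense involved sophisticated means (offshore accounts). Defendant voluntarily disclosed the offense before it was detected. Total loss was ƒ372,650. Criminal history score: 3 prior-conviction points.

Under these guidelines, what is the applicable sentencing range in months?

67-77 months

Base offense level for stalking: 14.
R1 applies (level before this adjustment is 14 ≥ 8, so +5): 14 + 5 = 19.
R2 applies: 19 − 1 = 18.
R3 applies: 18 + 2 = 20.
R4 applies: 20 + 3 = 23.
R5 applies: 23 + 2 = 25.
Level 25 exceeds the maximum of 19; capped at 19.
Final offense level: 19.
Criminal history: 3 prior points → Category A (0-3).
Level 19 falls in the 19 band.
Grid: Level 19 × Category A = 67-77 months.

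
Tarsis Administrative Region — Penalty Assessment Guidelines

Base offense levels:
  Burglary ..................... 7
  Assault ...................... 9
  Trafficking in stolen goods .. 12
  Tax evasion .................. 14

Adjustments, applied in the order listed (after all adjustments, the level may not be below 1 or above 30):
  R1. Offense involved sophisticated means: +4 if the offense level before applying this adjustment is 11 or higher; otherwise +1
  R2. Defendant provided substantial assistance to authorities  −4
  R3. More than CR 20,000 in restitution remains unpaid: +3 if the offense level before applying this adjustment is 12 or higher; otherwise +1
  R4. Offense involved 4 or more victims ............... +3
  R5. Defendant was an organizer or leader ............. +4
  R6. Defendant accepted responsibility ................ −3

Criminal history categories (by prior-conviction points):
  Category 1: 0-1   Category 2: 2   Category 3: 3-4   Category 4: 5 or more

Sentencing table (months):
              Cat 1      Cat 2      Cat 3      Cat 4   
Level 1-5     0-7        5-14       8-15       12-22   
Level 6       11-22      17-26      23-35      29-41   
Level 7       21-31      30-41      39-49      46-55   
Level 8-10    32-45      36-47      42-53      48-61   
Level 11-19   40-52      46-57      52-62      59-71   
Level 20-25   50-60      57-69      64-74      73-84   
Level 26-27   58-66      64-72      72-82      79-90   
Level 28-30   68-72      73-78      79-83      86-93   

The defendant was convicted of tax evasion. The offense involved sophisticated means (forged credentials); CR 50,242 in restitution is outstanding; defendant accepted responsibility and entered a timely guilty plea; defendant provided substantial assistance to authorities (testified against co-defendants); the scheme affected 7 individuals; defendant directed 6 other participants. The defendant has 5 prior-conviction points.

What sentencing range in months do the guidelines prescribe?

Base offense level for tax evasion: 14.
R1 applies (level before this adjustment is 14 ≥ 11, so +4): 14 + 4 = 18.
R2 applies: 18 − 4 = 14.
R3 applies (level before this adjustment is 14 ≥ 12, so +3): 14 + 3 = 17.
R4 applies: 17 + 3 = 20.
R5 applies: 20 + 4 = 24.
R6 applies: 24 − 3 = 21.
Final offense level: 21.
Criminal history: 5 prior points → Category 4 (5+).
Level 21 falls in the 20-25 band.
Grid: Level 20-25 × Category 4 = 73-84 months.

73-84 months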